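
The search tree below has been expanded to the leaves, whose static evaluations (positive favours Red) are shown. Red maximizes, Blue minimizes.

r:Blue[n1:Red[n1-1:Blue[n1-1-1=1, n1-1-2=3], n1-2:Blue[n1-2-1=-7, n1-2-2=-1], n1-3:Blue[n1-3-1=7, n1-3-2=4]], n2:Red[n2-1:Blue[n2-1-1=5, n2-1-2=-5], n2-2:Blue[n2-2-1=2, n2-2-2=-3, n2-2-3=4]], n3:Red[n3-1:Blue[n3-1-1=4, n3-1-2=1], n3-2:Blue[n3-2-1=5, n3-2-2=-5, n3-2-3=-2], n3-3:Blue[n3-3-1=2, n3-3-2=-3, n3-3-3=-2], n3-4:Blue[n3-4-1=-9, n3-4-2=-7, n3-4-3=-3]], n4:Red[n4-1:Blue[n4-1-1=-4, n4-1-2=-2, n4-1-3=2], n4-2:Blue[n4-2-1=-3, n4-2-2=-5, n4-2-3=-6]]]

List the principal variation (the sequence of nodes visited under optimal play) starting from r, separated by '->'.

n1-1 (Blue): min(1, 3) = 1
n1-2 (Blue): min(-7, -1) = -7
n1-3 (Blue): min(7, 4) = 4
n1 (Red): max(1, -7, 4) = 4
n2-1 (Blue): min(5, -5) = -5
n2-2 (Blue): min(2, -3, 4) = -3
n2 (Red): max(-5, -3) = -3
n3-1 (Blue): min(4, 1) = 1
n3-2 (Blue): min(5, -5, -2) = -5
n3-3 (Blue): min(2, -3, -2) = -3
n3-4 (Blue): min(-9, -7, -3) = -9
n3 (Red): max(1, -5, -3, -9) = 1
n4-1 (Blue): min(-4, -2, 2) = -4
n4-2 (Blue): min(-3, -5, -6) = -6
n4 (Red): max(-4, -6) = -4
r (Blue): min(4, -3, 1, -4) = -4
At r, Blue picks n4 (lowest: -4).
At n4, Red picks n4-1 (highest: -4).
At n4-1, Blue picks n4-1-1 (lowest: -4).
Terminal value -4.

r -> n4 -> n4-1 -> n4-1-1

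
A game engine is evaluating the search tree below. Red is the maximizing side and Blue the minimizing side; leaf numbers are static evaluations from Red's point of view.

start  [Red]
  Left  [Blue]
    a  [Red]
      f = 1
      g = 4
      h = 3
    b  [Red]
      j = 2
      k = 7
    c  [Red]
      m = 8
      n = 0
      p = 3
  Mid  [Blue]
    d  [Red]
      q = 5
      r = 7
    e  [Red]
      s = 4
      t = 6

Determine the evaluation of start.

a (Red): max(1, 4, 3) = 4
b (Red): max(2, 7) = 7
c (Red): max(8, 0, 3) = 8
Left (Blue): min(4, 7, 8) = 4
d (Red): max(5, 7) = 7
e (Red): max(4, 6) = 6
Mid (Blue): min(7, 6) = 6
start (Red): max(4, 6) = 6

6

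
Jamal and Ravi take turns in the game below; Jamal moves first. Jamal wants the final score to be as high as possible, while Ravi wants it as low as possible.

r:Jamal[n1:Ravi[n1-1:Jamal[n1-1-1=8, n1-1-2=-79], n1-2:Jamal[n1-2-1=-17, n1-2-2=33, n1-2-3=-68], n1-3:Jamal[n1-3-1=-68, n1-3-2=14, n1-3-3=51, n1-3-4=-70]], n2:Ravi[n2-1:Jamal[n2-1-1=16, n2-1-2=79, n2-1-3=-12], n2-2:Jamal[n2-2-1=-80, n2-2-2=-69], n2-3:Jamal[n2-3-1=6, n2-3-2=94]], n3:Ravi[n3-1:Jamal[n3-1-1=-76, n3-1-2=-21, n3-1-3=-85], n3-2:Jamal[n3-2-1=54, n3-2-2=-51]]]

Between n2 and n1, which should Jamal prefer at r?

n1

n2-1 (Jamal): max(16, 79, -12) = 79
n2-2 (Jamal): max(-80, -69) = -69
n2-3 (Jamal): max(6, 94) = 94
n2 (Ravi): min(79, -69, 94) = -69
n1-1 (Jamal): max(8, -79) = 8
n1-2 (Jamal): max(-17, 33, -68) = 33
n1-3 (Jamal): max(-68, 14, 51, -70) = 51
n1 (Ravi): min(8, 33, 51) = 8
Jamal prefers the higher value; n2=-69, n1=8. n1 is better since 8 > -69.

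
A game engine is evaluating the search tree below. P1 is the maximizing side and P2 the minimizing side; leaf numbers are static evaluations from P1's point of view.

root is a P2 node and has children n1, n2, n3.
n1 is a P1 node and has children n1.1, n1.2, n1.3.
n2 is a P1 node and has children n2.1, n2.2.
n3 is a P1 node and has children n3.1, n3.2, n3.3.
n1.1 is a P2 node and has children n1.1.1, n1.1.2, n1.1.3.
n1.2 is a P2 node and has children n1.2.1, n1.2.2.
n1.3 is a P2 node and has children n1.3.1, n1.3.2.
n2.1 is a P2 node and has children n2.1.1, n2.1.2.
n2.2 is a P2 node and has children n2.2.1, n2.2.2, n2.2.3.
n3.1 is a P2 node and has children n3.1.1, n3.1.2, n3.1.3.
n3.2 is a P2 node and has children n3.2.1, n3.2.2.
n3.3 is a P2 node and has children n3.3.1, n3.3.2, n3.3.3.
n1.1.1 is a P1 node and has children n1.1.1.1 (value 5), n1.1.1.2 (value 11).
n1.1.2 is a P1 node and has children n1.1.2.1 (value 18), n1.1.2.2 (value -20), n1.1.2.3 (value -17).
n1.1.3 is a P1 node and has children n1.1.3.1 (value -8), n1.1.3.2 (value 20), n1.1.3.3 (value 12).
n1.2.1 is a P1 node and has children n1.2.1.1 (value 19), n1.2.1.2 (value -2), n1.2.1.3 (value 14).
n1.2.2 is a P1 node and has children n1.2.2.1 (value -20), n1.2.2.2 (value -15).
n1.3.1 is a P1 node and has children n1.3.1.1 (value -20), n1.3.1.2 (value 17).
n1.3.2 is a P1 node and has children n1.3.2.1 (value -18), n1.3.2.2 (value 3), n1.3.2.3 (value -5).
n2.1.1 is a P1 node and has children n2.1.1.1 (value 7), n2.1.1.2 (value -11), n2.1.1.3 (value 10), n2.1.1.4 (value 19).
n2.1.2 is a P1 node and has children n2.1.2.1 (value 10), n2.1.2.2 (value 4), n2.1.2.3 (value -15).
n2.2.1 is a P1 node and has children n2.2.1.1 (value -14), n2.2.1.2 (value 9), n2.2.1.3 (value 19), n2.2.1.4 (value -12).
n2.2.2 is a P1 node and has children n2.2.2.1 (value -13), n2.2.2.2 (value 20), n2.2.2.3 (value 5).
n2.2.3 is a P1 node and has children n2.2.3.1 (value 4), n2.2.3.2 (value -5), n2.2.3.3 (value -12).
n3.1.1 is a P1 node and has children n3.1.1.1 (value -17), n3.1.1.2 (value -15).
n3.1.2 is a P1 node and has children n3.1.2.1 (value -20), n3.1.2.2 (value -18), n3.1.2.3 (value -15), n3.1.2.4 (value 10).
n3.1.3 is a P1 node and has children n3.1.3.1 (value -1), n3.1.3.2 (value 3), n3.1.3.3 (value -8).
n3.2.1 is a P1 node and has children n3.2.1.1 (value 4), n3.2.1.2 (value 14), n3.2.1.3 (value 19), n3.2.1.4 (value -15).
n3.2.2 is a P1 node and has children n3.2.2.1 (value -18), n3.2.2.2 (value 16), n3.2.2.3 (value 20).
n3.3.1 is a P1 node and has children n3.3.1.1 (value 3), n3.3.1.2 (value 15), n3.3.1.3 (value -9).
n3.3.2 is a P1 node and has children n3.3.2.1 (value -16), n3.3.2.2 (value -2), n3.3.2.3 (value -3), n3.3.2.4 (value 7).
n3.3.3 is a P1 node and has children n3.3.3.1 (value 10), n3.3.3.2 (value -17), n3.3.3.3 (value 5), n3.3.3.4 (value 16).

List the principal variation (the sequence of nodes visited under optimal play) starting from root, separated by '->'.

n1.1.1 (P1): max(5, 11) = 11
n1.1.2 (P1): max(18, -20, -17) = 18
n1.1.3 (P1): max(-8, 20, 12) = 20
n1.1 (P2): min(11, 18, 20) = 11
n1.2.1 (P1): max(19, -2, 14) = 19
n1.2.2 (P1): max(-20, -15) = -15
n1.2 (P2): min(19, -15) = -15
n1.3.1 (P1): max(-20, 17) = 17
n1.3.2 (P1): max(-18, 3, -5) = 3
n1.3 (P2): min(17, 3) = 3
n1 (P1): max(11, -15, 3) = 11
n2.1.1 (P1): max(7, -11, 10, 19) = 19
n2.1.2 (P1): max(10, 4, -15) = 10
n2.1 (P2): min(19, 10) = 10
n2.2.1 (P1): max(-14, 9, 19, -12) = 19
n2.2.2 (P1): max(-13, 20, 5) = 20
n2.2.3 (P1): max(4, -5, -12) = 4
n2.2 (P2): min(19, 20, 4) = 4
n2 (P1): max(10, 4) = 10
n3.1.1 (P1): max(-17, -15) = -15
n3.1.2 (P1): max(-20, -18, -15, 10) = 10
n3.1.3 (P1): max(-1, 3, -8) = 3
n3.1 (P2): min(-15, 10, 3) = -15
n3.2.1 (P1): max(4, 14, 19, -15) = 19
n3.2.2 (P1): max(-18, 16, 20) = 20
n3.2 (P2): min(19, 20) = 19
n3.3.1 (P1): max(3, 15, -9) = 15
n3.3.2 (P1): max(-16, -2, -3, 7) = 7
n3.3.3 (P1): max(10, -17, 5, 16) = 16
n3.3 (P2): min(15, 7, 16) = 7
n3 (P1): max(-15, 19, 7) = 19
root (P2): min(11, 10, 19) = 10
At root, P2 picks n2 (lowest: 10).
At n2, P1 picks n2.1 (highest: 10).
At n2.1, P2 picks n2.1.2 (lowest: 10).
At n2.1.2, P1 picks n2.1.2.1 (highest: 10).
Terminal value 10.

root -> n2 -> n2.1 -> n2.1.2 -> n2.1.2.1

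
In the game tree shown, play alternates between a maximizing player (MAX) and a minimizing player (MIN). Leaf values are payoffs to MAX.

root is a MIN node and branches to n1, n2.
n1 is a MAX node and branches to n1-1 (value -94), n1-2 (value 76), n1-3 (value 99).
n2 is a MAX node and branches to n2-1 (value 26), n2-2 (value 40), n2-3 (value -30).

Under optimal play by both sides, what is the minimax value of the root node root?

n1 (MAX): max(-94, 76, 99) = 99
n2 (MAX): max(26, 40, -30) = 40
root (MIN): min(99, 40) = 40

40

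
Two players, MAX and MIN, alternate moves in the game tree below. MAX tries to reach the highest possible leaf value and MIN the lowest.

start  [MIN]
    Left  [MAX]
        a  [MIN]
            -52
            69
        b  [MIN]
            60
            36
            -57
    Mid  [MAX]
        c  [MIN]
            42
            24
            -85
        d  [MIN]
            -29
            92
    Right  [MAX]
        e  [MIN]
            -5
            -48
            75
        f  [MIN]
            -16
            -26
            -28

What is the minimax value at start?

-52

a (MIN): min(-52, 69) = -52
b (MIN): min(60, 36, -57) = -57
Left (MAX): max(-52, -57) = -52
c (MIN): min(42, 24, -85) = -85
d (MIN): min(-29, 92) = -29
Mid (MAX): max(-85, -29) = -29
e (MIN): min(-5, -48, 75) = -48
f (MIN): min(-16, -26, -28) = -28
Right (MAX): max(-48, -28) = -28
start (MIN): min(-52, -29, -28) = -52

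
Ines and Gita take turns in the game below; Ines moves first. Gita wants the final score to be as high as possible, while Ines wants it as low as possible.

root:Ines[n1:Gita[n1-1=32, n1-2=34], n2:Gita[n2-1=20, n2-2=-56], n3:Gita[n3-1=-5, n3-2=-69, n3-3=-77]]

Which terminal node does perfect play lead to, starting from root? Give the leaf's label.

n1 (Gita): max(32, 34) = 34
n2 (Gita): max(20, -56) = 20
n3 (Gita): max(-5, -69, -77) = -5
root (Ines): min(34, 20, -5) = -5
At root, Ines picks n3 (lowest: -5).
At n3, Gita picks n3-1 (highest: -5).
Terminal value -5.

n3-1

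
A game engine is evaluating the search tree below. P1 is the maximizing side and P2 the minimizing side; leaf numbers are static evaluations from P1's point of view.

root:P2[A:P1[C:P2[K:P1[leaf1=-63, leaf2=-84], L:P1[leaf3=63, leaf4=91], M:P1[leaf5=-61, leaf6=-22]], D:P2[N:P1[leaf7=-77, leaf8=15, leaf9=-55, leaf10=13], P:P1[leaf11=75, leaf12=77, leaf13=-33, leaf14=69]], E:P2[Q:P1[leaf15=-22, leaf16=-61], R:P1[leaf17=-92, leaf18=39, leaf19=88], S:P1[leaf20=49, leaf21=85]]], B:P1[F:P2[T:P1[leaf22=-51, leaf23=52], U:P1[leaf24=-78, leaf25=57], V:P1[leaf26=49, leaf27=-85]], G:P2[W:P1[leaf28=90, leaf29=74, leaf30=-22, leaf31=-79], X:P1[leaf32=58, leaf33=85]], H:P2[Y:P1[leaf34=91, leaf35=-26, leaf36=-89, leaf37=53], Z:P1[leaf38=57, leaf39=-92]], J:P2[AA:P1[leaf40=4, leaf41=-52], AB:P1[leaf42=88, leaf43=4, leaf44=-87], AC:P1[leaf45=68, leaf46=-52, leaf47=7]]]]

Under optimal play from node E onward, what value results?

Q (P1): max(-22, -61) = -22
R (P1): max(-92, 39, 88) = 88
S (P1): max(49, 85) = 85
E (P2): min(-22, 88, 85) = -22

-22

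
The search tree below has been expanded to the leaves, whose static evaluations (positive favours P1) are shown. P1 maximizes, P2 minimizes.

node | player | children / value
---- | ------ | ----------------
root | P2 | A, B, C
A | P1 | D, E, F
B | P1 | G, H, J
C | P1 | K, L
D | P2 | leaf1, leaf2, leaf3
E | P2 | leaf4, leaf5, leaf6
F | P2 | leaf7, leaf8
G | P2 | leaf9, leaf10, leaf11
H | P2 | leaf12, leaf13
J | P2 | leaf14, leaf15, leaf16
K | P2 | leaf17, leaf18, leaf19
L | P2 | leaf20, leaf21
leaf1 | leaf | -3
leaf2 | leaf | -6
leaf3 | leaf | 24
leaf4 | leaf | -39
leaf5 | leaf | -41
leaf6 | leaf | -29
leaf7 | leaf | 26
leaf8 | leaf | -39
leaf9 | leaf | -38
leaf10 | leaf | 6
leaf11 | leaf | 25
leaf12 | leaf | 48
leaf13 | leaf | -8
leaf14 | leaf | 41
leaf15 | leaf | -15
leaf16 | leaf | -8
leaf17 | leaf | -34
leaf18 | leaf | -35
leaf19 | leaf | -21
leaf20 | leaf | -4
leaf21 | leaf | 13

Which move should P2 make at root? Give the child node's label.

B

D (P2): min(-3, -6, 24) = -6
E (P2): min(-39, -41, -29) = -41
F (P2): min(26, -39) = -39
A (P1): max(-6, -41, -39) = -6
G (P2): min(-38, 6, 25) = -38
H (P2): min(48, -8) = -8
J (P2): min(41, -15, -8) = -15
B (P1): max(-38, -8, -15) = -8
K (P2): min(-34, -35, -21) = -35
L (P2): min(-4, 13) = -4
C (P1): max(-35, -4) = -4
root (P2): min(-6, -8, -4) = -8
P2 at root wants the lowest of {A=-6, B=-8, C=-4}, so chooses B.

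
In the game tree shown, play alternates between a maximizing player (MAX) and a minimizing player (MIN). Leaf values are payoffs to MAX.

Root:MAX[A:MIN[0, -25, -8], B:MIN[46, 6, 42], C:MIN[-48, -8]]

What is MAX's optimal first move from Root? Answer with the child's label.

B

A (MIN): min(0, -25, -8) = -25
B (MIN): min(46, 6, 42) = 6
C (MIN): min(-48, -8) = -48
Root (MAX): max(-25, 6, -48) = 6
MAX at Root wants the highest of {A=-25, B=6, C=-48}, so chooses B.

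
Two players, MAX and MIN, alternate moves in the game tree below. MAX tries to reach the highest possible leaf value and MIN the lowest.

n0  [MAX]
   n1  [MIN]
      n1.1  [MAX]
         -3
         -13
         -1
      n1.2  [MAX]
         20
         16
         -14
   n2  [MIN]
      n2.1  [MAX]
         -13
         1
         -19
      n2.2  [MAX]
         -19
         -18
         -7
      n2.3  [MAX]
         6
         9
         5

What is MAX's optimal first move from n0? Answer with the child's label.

n1.1 (MAX): max(-3, -13, -1) = -1
n1.2 (MAX): max(20, 16, -14) = 20
n1 (MIN): min(-1, 20) = -1
n2.1 (MAX): max(-13, 1, -19) = 1
n2.2 (MAX): max(-19, -18, -7) = -7
n2.3 (MAX): max(6, 9, 5) = 9
n2 (MIN): min(1, -7, 9) = -7
n0 (MAX): max(-1, -7) = -1
MAX at n0 wants the highest of {n1=-1, n2=-7}, so chooses n1.

n1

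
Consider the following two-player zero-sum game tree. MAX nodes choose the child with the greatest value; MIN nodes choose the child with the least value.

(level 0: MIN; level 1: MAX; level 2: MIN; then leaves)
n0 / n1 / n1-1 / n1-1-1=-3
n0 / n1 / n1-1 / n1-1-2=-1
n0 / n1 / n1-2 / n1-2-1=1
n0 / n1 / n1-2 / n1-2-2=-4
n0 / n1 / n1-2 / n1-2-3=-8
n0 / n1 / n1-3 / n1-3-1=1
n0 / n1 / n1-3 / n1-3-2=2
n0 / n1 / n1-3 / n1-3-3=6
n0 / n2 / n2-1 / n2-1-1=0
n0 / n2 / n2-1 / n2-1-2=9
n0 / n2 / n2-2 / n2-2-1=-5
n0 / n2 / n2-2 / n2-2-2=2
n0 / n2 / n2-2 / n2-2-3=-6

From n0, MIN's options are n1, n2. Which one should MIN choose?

n2

n1-1 (MIN): min(-3, -1) = -3
n1-2 (MIN): min(1, -4, -8) = -8
n1-3 (MIN): min(1, 2, 6) = 1
n1 (MAX): max(-3, -8, 1) = 1
n2-1 (MIN): min(0, 9) = 0
n2-2 (MIN): min(-5, 2, -6) = -6
n2 (MAX): max(0, -6) = 0
n0 (MIN): min(1, 0) = 0
MIN at n0 wants the lowest of {n1=1, n2=0}, so chooses n2.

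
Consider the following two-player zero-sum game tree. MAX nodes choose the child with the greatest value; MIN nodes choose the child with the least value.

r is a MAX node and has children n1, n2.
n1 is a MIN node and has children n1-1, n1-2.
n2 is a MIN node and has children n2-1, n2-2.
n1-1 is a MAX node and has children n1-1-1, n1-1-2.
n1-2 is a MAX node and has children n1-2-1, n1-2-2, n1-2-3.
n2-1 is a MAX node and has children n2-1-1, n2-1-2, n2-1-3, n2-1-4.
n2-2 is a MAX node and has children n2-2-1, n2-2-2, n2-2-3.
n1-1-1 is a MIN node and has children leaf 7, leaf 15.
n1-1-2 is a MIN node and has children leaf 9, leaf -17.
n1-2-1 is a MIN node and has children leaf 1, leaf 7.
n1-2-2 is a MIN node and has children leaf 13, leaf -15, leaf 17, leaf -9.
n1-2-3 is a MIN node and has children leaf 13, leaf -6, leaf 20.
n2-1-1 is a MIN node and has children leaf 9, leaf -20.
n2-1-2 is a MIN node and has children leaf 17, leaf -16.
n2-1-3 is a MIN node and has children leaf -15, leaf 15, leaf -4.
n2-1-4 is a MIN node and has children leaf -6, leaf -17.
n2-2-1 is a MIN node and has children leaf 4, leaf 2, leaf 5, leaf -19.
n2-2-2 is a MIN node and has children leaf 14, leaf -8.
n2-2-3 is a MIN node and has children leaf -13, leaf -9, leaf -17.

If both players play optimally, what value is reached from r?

n1-1-1 (MIN): min(7, 15) = 7
n1-1-2 (MIN): min(9, -17) = -17
n1-1 (MAX): max(7, -17) = 7
n1-2-1 (MIN): min(1, 7) = 1
n1-2-2 (MIN): min(13, -15, 17, -9) = -15
n1-2-3 (MIN): min(13, -6, 20) = -6
n1-2 (MAX): max(1, -15, -6) = 1
n1 (MIN): min(7, 1) = 1
n2-1-1 (MIN): min(9, -20) = -20
n2-1-2 (MIN): min(17, -16) = -16
n2-1-3 (MIN): min(-15, 15, -4) = -15
n2-1-4 (MIN): min(-6, -17) = -17
n2-1 (MAX): max(-20, -16, -15, -17) = -15
n2-2-1 (MIN): min(4, 2, 5, -19) = -19
n2-2-2 (MIN): min(14, -8) = -8
n2-2-3 (MIN): min(-13, -9, -17) = -17
n2-2 (MAX): max(-19, -8, -17) = -8
n2 (MIN): min(-15, -8) = -15
r (MAX): max(1, -15) = 1

1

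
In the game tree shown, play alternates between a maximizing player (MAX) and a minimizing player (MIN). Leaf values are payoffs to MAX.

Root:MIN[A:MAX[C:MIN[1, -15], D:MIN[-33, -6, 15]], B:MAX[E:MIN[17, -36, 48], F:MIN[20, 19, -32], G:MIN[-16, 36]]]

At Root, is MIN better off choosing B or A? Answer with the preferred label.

B

E (MIN): min(17, -36, 48) = -36
F (MIN): min(20, 19, -32) = -32
G (MIN): min(-16, 36) = -16
B (MAX): max(-36, -32, -16) = -16
C (MIN): min(1, -15) = -15
D (MIN): min(-33, -6, 15) = -33
A (MAX): max(-15, -33) = -15
MIN prefers the lower value; B=-16, A=-15. B is better since -16 < -15.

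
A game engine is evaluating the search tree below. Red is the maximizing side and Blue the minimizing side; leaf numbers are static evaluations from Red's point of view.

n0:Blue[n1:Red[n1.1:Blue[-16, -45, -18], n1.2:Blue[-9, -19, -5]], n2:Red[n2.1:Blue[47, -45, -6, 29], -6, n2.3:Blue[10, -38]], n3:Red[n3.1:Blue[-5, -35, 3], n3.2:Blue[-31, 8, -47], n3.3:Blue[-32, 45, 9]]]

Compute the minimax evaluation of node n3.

-32

n3.1 (Blue): min(-5, -35, 3) = -35
n3.2 (Blue): min(-31, 8, -47) = -47
n3.3 (Blue): min(-32, 45, 9) = -32
n3 (Red): max(-35, -47, -32) = -32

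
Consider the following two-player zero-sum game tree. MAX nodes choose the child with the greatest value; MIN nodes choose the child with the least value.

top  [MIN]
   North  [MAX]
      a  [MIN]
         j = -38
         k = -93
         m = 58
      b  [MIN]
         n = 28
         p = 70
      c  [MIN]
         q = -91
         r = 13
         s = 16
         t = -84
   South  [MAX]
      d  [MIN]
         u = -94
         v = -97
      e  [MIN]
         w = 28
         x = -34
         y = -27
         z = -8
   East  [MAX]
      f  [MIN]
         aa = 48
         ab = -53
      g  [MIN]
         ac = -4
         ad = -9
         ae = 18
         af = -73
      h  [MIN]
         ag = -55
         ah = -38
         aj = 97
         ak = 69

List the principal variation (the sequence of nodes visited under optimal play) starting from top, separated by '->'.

a (MIN): min(-38, -93, 58) = -93
b (MIN): min(28, 70) = 28
c (MIN): min(-91, 13, 16, -84) = -91
North (MAX): max(-93, 28, -91) = 28
d (MIN): min(-94, -97) = -97
e (MIN): min(28, -34, -27, -8) = -34
South (MAX): max(-97, -34) = -34
f (MIN): min(48, -53) = -53
g (MIN): min(-4, -9, 18, -73) = -73
h (MIN): min(-55, -38, 97, 69) = -55
East (MAX): max(-53, -73, -55) = -53
top (MIN): min(28, -34, -53) = -53
At top, MIN picks East (lowest: -53).
At East, MAX picks f (highest: -53).
At f, MIN picks ab (lowest: -53).
Terminal value -53.

top -> East -> f -> ab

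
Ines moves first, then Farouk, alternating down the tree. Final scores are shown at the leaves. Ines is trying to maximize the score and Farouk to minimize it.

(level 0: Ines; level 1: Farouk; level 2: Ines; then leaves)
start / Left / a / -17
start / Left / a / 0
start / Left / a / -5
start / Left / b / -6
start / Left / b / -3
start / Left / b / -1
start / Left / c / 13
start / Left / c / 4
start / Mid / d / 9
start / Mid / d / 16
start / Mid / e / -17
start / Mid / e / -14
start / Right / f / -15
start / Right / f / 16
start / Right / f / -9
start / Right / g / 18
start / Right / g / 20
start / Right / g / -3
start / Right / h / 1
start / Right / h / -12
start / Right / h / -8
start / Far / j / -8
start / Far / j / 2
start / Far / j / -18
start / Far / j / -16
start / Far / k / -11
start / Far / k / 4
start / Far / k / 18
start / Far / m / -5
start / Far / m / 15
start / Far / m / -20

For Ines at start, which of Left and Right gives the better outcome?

a (Ines): max(-17, 0, -5) = 0
b (Ines): max(-6, -3, -1) = -1
c (Ines): max(13, 4) = 13
Left (Farouk): min(0, -1, 13) = -1
f (Ines): max(-15, 16, -9) = 16
g (Ines): max(18, 20, -3) = 20
h (Ines): max(1, -12, -8) = 1
Right (Farouk): min(16, 20, 1) = 1
Ines prefers the higher value; Left=-1, Right=1. Right is better since 1 > -1.

Right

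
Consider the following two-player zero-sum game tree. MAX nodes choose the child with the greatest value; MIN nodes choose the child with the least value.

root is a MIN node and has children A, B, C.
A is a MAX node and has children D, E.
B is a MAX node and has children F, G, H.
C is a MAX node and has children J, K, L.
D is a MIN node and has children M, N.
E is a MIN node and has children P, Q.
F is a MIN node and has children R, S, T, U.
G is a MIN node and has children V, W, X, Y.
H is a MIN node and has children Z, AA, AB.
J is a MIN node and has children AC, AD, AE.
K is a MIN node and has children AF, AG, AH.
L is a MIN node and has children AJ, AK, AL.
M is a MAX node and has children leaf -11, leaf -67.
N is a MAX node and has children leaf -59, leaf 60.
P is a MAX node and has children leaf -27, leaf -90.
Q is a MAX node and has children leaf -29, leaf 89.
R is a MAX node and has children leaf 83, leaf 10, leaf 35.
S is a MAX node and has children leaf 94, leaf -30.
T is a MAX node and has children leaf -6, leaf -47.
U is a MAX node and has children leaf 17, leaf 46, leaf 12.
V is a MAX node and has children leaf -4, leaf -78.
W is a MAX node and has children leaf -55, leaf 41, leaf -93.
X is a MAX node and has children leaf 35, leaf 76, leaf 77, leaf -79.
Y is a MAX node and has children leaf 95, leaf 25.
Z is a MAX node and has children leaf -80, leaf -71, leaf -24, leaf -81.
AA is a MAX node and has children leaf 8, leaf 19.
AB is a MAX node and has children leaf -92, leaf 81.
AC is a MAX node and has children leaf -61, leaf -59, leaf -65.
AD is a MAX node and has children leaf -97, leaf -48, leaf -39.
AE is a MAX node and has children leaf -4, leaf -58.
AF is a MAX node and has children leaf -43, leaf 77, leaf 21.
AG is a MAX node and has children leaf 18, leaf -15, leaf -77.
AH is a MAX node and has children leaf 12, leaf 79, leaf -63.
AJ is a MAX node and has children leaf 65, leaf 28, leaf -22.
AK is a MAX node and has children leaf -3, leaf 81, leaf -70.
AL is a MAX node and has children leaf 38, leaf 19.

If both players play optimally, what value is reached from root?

M (MAX): max(-11, -67) = -11
N (MAX): max(-59, 60) = 60
D (MIN): min(-11, 60) = -11
P (MAX): max(-27, -90) = -27
Q (MAX): max(-29, 89) = 89
E (MIN): min(-27, 89) = -27
A (MAX): max(-11, -27) = -11
R (MAX): max(83, 10, 35) = 83
S (MAX): max(94, -30) = 94
T (MAX): max(-6, -47) = -6
U (MAX): max(17, 46, 12) = 46
F (MIN): min(83, 94, -6, 46) = -6
V (MAX): max(-4, -78) = -4
W (MAX): max(-55, 41, -93) = 41
X (MAX): max(35, 76, 77, -79) = 77
Y (MAX): max(95, 25) = 95
G (MIN): min(-4, 41, 77, 95) = -4
Z (MAX): max(-80, -71, -24, -81) = -24
AA (MAX): max(8, 19) = 19
AB (MAX): max(-92, 81) = 81
H (MIN): min(-24, 19, 81) = -24
B (MAX): max(-6, -4, -24) = -4
AC (MAX): max(-61, -59, -65) = -59
AD (MAX): max(-97, -48, -39) = -39
AE (MAX): max(-4, -58) = -4
J (MIN): min(-59, -39, -4) = -59
AF (MAX): max(-43, 77, 21) = 77
AG (MAX): max(18, -15, -77) = 18
AH (MAX): max(12, 79, -63) = 79
K (MIN): min(77, 18, 79) = 18
AJ (MAX): max(65, 28, -22) = 65
AK (MAX): max(-3, 81, -70) = 81
AL (MAX): max(38, 19) = 38
L (MIN): min(65, 81, 38) = 38
C (MAX): max(-59, 18, 38) = 38
root (MIN): min(-11, -4, 38) = -11

-11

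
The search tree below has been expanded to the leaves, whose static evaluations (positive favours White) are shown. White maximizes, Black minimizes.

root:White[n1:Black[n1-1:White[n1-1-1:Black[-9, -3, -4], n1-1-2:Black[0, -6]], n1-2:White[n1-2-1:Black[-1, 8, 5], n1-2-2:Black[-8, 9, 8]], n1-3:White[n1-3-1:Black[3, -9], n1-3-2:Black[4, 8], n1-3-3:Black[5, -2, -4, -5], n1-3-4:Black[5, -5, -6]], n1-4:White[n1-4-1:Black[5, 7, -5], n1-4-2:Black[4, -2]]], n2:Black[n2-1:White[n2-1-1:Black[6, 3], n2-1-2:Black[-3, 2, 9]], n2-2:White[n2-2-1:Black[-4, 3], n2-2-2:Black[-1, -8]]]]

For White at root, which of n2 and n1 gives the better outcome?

n2-1-1 (Black): min(6, 3) = 3
n2-1-2 (Black): min(-3, 2, 9) = -3
n2-1 (White): max(3, -3) = 3
n2-2-1 (Black): min(-4, 3) = -4
n2-2-2 (Black): min(-1, -8) = -8
n2-2 (White): max(-4, -8) = -4
n2 (Black): min(3, -4) = -4
n1-1-1 (Black): min(-9, -3, -4) = -9
n1-1-2 (Black): min(0, -6) = -6
n1-1 (White): max(-9, -6) = -6
n1-2-1 (Black): min(-1, 8, 5) = -1
n1-2-2 (Black): min(-8, 9, 8) = -8
n1-2 (White): max(-1, -8) = -1
n1-3-1 (Black): min(3, -9) = -9
n1-3-2 (Black): min(4, 8) = 4
n1-3-3 (Black): min(5, -2, -4, -5) = -5
n1-3-4 (Black): min(5, -5, -6) = -6
n1-3 (White): max(-9, 4, -5, -6) = 4
n1-4-1 (Black): min(5, 7, -5) = -5
n1-4-2 (Black): min(4, -2) = -2
n1-4 (White): max(-5, -2) = -2
n1 (Black): min(-6, -1, 4, -2) = -6
White prefers the higher value; n2=-4, n1=-6. n2 is better since -4 > -6.

n2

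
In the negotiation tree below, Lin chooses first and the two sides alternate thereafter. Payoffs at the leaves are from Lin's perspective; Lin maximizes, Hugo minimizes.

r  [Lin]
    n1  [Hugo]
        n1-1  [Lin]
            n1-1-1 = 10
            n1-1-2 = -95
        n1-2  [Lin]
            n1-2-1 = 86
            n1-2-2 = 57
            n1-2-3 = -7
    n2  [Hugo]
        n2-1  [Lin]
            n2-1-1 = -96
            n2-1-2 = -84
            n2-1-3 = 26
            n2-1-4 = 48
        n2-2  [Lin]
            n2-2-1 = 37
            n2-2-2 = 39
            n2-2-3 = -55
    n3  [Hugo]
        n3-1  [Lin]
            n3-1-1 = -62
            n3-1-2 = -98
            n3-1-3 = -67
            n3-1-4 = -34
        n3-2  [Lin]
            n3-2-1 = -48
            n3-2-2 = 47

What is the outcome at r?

n1-1 (Lin): max(10, -95) = 10
n1-2 (Lin): max(86, 57, -7) = 86
n1 (Hugo): min(10, 86) = 10
n2-1 (Lin): max(-96, -84, 26, 48) = 48
n2-2 (Lin): max(37, 39, -55) = 39
n2 (Hugo): min(48, 39) = 39
n3-1 (Lin): max(-62, -98, -67, -34) = -34
n3-2 (Lin): max(-48, 47) = 47
n3 (Hugo): min(-34, 47) = -34
r (Lin): max(10, 39, -34) = 39

39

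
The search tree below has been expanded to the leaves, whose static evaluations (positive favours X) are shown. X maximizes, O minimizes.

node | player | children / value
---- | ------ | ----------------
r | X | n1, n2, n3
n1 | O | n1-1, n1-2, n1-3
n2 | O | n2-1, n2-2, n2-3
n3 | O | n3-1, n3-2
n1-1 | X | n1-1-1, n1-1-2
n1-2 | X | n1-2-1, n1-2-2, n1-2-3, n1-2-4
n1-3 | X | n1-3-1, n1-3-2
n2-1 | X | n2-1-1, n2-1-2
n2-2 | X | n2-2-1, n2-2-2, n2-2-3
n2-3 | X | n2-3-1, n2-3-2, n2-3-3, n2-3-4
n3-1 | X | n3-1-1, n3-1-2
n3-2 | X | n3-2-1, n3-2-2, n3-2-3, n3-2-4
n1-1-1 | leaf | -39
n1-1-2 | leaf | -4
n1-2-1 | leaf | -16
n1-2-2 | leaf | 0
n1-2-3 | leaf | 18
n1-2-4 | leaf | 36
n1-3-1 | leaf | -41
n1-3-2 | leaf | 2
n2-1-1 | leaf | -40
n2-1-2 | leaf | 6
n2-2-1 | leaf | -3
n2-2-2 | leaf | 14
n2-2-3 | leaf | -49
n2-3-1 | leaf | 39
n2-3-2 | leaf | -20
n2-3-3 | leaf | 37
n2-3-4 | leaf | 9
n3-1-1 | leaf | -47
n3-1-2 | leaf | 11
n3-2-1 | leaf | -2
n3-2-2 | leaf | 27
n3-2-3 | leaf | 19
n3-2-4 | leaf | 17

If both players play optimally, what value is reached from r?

n1-1 (X): max(-39, -4) = -4
n1-2 (X): max(-16, 0, 18, 36) = 36
n1-3 (X): max(-41, 2) = 2
n1 (O): min(-4, 36, 2) = -4
n2-1 (X): max(-40, 6) = 6
n2-2 (X): max(-3, 14, -49) = 14
n2-3 (X): max(39, -20, 37, 9) = 39
n2 (O): min(6, 14, 39) = 6
n3-1 (X): max(-47, 11) = 11
n3-2 (X): max(-2, 27, 19, 17) = 27
n3 (O): min(11, 27) = 11
r (X): max(-4, 6, 11) = 11

11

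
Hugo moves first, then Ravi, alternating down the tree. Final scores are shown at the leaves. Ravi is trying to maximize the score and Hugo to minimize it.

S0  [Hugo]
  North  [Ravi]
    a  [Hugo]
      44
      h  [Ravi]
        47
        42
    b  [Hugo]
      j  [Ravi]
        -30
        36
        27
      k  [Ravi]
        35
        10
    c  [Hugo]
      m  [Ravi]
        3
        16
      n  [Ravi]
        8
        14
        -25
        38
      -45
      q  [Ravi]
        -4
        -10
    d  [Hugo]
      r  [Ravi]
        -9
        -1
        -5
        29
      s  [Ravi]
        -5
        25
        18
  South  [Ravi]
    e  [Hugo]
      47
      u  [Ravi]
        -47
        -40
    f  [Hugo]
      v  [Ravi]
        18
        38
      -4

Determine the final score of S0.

h (Ravi): max(47, 42) = 47
a (Hugo): min(44, 47) = 44
j (Ravi): max(-30, 36, 27) = 36
k (Ravi): max(35, 10) = 35
b (Hugo): min(36, 35) = 35
m (Ravi): max(3, 16) = 16
n (Ravi): max(8, 14, -25, 38) = 38
q (Ravi): max(-4, -10) = -4
c (Hugo): min(16, 38, -45, -4) = -45
r (Ravi): max(-9, -1, -5, 29) = 29
s (Ravi): max(-5, 25, 18) = 25
d (Hugo): min(29, 25) = 25
North (Ravi): max(44, 35, -45, 25) = 44
u (Ravi): max(-47, -40) = -40
e (Hugo): min(47, -40) = -40
v (Ravi): max(18, 38) = 38
f (Hugo): min(38, -4) = -4
South (Ravi): max(-40, -4) = -4
S0 (Hugo): min(44, -4) = -4

-4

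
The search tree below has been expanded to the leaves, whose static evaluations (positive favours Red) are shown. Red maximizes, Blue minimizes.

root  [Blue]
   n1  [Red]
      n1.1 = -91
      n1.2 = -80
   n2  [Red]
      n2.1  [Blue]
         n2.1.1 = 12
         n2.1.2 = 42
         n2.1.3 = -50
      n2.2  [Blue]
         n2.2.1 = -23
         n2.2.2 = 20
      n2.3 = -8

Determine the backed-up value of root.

-80

n1 (Red): max(-91, -80) = -80
n2.1 (Blue): min(12, 42, -50) = -50
n2.2 (Blue): min(-23, 20) = -23
n2 (Red): max(-50, -23, -8) = -8
root (Blue): min(-80, -8) = -80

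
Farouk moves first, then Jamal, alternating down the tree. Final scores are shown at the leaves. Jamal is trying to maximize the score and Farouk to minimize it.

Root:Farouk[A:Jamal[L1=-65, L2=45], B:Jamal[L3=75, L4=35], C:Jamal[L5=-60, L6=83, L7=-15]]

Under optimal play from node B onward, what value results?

75

B (Jamal): max(75, 35) = 75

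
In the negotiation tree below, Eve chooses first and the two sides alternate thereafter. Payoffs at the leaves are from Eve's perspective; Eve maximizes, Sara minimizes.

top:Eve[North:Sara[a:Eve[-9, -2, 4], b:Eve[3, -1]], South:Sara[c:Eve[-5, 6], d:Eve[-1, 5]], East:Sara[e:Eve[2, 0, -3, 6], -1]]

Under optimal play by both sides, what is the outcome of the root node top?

a (Eve): max(-9, -2, 4) = 4
b (Eve): max(3, -1) = 3
North (Sara): min(4, 3) = 3
c (Eve): max(-5, 6) = 6
d (Eve): max(-1, 5) = 5
South (Sara): min(6, 5) = 5
e (Eve): max(2, 0, -3, 6) = 6
East (Sara): min(6, -1) = -1
top (Eve): max(3, 5, -1) = 5

5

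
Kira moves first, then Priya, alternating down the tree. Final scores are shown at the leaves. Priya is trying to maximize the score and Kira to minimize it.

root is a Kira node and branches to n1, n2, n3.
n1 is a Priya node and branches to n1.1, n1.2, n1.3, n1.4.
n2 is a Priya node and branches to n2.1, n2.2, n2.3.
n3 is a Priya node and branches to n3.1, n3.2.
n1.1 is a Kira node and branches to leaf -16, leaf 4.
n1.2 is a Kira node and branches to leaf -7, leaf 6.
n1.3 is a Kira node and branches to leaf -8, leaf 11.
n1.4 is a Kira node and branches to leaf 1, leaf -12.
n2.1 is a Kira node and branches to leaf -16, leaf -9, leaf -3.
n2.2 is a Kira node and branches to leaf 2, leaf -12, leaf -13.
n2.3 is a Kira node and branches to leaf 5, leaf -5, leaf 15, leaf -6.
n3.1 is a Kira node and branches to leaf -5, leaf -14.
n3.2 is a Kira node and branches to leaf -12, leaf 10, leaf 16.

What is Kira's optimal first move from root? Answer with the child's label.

n1.1 (Kira): min(-16, 4) = -16
n1.2 (Kira): min(-7, 6) = -7
n1.3 (Kira): min(-8, 11) = -8
n1.4 (Kira): min(1, -12) = -12
n1 (Priya): max(-16, -7, -8, -12) = -7
n2.1 (Kira): min(-16, -9, -3) = -16
n2.2 (Kira): min(2, -12, -13) = -13
n2.3 (Kira): min(5, -5, 15, -6) = -6
n2 (Priya): max(-16, -13, -6) = -6
n3.1 (Kira): min(-5, -14) = -14
n3.2 (Kira): min(-12, 10, 16) = -12
n3 (Priya): max(-14, -12) = -12
root (Kira): min(-7, -6, -12) = -12
Kira at root wants the lowest of {n1=-7, n2=-6, n3=-12}, so chooses n3.

n3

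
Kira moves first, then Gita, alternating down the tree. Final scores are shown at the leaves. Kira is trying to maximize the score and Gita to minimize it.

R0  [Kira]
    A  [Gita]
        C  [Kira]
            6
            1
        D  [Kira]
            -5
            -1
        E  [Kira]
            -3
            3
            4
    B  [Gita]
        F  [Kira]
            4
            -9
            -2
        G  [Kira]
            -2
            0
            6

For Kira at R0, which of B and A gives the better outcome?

B

F (Kira): max(4, -9, -2) = 4
G (Kira): max(-2, 0, 6) = 6
B (Gita): min(4, 6) = 4
C (Kira): max(6, 1) = 6
D (Kira): max(-5, -1) = -1
E (Kira): max(-3, 3, 4) = 4
A (Gita): min(6, -1, 4) = -1
Kira prefers the higher value; B=4, A=-1. B is better since 4 > -1.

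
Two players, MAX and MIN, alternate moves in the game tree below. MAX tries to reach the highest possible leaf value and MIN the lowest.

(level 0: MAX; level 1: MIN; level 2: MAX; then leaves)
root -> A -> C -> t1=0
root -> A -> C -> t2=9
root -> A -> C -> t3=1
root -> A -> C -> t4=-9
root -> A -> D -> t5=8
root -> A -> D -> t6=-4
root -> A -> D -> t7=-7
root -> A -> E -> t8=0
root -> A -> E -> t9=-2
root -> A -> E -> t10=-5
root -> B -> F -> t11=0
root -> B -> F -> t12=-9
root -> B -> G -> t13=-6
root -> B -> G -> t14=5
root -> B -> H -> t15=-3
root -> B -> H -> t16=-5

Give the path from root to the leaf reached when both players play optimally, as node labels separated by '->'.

C (MAX): max(0, 9, 1, -9) = 9
D (MAX): max(8, -4, -7) = 8
E (MAX): max(0, -2, -5) = 0
A (MIN): min(9, 8, 0) = 0
F (MAX): max(0, -9) = 0
G (MAX): max(-6, 5) = 5
H (MAX): max(-3, -5) = -3
B (MIN): min(0, 5, -3) = -3
root (MAX): max(0, -3) = 0
At root, MAX picks A (highest: 0).
At A, MIN picks E (lowest: 0).
At E, MAX picks t8 (highest: 0).
Terminal value 0.

root -> A -> E -> t8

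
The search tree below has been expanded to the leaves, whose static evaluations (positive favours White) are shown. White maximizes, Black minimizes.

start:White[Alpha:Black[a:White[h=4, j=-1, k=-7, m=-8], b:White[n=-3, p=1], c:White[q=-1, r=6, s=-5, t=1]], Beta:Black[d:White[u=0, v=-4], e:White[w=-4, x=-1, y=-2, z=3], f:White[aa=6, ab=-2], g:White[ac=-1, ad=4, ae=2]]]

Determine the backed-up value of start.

1

a (White): max(4, -1, -7, -8) = 4
b (White): max(-3, 1) = 1
c (White): max(-1, 6, -5, 1) = 6
Alpha (Black): min(4, 1, 6) = 1
d (White): max(0, -4) = 0
e (White): max(-4, -1, -2, 3) = 3
f (White): max(6, -2) = 6
g (White): max(-1, 4, 2) = 4
Beta (Black): min(0, 3, 6, 4) = 0
start (White): max(1, 0) = 1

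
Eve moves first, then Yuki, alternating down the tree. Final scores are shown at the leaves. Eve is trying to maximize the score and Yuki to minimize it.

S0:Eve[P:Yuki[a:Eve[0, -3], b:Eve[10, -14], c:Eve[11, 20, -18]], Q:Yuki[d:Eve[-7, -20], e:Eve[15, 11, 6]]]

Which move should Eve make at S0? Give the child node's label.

P

a (Eve): max(0, -3) = 0
b (Eve): max(10, -14) = 10
c (Eve): max(11, 20, -18) = 20
P (Yuki): min(0, 10, 20) = 0
d (Eve): max(-7, -20) = -7
e (Eve): max(15, 11, 6) = 15
Q (Yuki): min(-7, 15) = -7
S0 (Eve): max(0, -7) = 0
Eve at S0 wants the highest of {P=0, Q=-7}, so chooses P.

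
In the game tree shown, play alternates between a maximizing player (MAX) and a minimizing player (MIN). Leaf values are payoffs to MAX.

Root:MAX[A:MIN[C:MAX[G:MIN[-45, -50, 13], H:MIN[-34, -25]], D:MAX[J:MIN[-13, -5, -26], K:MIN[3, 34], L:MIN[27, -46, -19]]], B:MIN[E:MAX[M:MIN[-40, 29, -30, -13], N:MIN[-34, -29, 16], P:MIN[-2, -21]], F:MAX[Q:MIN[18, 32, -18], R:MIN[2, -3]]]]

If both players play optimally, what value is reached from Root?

G (MIN): min(-45, -50, 13) = -50
H (MIN): min(-34, -25) = -34
C (MAX): max(-50, -34) = -34
J (MIN): min(-13, -5, -26) = -26
K (MIN): min(3, 34) = 3
L (MIN): min(27, -46, -19) = -46
D (MAX): max(-26, 3, -46) = 3
A (MIN): min(-34, 3) = -34
M (MIN): min(-40, 29, -30, -13) = -40
N (MIN): min(-34, -29, 16) = -34
P (MIN): min(-2, -21) = -21
E (MAX): max(-40, -34, -21) = -21
Q (MIN): min(18, 32, -18) = -18
R (MIN): min(2, -3) = -3
F (MAX): max(-18, -3) = -3
B (MIN): min(-21, -3) = -21
Root (MAX): max(-34, -21) = -21

-21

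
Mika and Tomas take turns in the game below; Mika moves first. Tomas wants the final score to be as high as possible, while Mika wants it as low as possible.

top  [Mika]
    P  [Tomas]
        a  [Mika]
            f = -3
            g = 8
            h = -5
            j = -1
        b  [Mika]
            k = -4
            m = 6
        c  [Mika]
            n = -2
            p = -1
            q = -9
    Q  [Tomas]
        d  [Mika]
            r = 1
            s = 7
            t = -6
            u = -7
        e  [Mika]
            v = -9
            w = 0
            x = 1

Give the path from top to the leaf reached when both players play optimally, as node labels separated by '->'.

a (Mika): min(-3, 8, -5, -1) = -5
b (Mika): min(-4, 6) = -4
c (Mika): min(-2, -1, -9) = -9
P (Tomas): max(-5, -4, -9) = -4
d (Mika): min(1, 7, -6, -7) = -7
e (Mika): min(-9, 0, 1) = -9
Q (Tomas): max(-7, -9) = -7
top (Mika): min(-4, -7) = -7
At top, Mika picks Q (lowest: -7).
At Q, Tomas picks d (highest: -7).
At d, Mika picks u (lowest: -7).
Terminal value -7.

top -> Q -> d -> u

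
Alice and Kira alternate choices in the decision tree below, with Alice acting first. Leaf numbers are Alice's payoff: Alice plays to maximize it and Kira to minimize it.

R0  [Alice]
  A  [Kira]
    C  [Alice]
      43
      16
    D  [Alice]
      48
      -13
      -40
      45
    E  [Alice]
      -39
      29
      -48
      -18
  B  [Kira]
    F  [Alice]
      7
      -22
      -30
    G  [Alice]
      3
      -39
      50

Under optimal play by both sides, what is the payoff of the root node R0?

C (Alice): max(43, 16) = 43
D (Alice): max(48, -13, -40, 45) = 48
E (Alice): max(-39, 29, -48, -18) = 29
A (Kira): min(43, 48, 29) = 29
F (Alice): max(7, -22, -30) = 7
G (Alice): max(3, -39, 50) = 50
B (Kira): min(7, 50) = 7
R0 (Alice): max(29, 7) = 29

29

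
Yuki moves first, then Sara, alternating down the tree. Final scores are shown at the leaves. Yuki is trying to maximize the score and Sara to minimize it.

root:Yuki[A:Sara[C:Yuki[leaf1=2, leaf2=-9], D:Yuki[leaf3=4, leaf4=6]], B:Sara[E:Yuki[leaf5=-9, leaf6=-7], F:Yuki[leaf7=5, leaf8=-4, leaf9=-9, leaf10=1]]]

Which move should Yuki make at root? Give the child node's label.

C (Yuki): max(2, -9) = 2
D (Yuki): max(4, 6) = 6
A (Sara): min(2, 6) = 2
E (Yuki): max(-9, -7) = -7
F (Yuki): max(5, -4, -9, 1) = 5
B (Sara): min(-7, 5) = -7
root (Yuki): max(2, -7) = 2
Yuki at root wants the highest of {A=2, B=-7}, so chooses A.

A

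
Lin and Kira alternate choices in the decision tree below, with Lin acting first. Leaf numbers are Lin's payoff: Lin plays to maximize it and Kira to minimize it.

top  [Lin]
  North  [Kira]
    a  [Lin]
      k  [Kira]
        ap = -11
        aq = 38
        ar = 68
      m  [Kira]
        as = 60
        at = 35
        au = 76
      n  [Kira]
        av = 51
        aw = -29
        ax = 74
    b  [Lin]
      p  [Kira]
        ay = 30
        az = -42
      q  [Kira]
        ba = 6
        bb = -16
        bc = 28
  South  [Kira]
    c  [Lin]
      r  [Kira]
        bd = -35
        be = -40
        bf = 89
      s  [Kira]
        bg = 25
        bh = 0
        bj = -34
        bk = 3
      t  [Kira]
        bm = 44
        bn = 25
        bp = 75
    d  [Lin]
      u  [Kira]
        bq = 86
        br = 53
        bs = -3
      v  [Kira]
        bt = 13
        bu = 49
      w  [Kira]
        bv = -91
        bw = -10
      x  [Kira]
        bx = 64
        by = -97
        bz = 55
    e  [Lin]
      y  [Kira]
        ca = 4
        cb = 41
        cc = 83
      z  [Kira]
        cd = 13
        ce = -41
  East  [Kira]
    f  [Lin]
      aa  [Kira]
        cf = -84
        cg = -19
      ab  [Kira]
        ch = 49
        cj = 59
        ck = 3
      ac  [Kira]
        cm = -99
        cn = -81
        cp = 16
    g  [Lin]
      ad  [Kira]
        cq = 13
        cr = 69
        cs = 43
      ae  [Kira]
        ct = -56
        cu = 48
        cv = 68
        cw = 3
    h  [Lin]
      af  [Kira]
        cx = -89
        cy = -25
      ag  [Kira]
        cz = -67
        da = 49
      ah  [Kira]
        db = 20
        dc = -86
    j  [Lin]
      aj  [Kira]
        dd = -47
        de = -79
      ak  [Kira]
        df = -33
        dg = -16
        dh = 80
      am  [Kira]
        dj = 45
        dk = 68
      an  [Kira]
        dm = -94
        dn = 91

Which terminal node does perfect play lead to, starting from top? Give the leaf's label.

ca

k (Kira): min(-11, 38, 68) = -11
m (Kira): min(60, 35, 76) = 35
n (Kira): min(51, -29, 74) = -29
a (Lin): max(-11, 35, -29) = 35
p (Kira): min(30, -42) = -42
q (Kira): min(6, -16, 28) = -16
b (Lin): max(-42, -16) = -16
North (Kira): min(35, -16) = -16
r (Kira): min(-35, -40, 89) = -40
s (Kira): min(25, 0, -34, 3) = -34
t (Kira): min(44, 25, 75) = 25
c (Lin): max(-40, -34, 25) = 25
u (Kira): min(86, 53, -3) = -3
v (Kira): min(13, 49) = 13
w (Kira): min(-91, -10) = -91
x (Kira): min(64, -97, 55) = -97
d (Lin): max(-3, 13, -91, -97) = 13
y (Kira): min(4, 41, 83) = 4
z (Kira): min(13, -41) = -41
e (Lin): max(4, -41) = 4
South (Kira): min(25, 13, 4) = 4
aa (Kira): min(-84, -19) = -84
ab (Kira): min(49, 59, 3) = 3
ac (Kira): min(-99, -81, 16) = -99
f (Lin): max(-84, 3, -99) = 3
ad (Kira): min(13, 69, 43) = 13
ae (Kira): min(-56, 48, 68, 3) = -56
g (Lin): max(13, -56) = 13
af (Kira): min(-89, -25) = -89
ag (Kira): min(-67, 49) = -67
ah (Kira): min(20, -86) = -86
h (Lin): max(-89, -67, -86) = -67
aj (Kira): min(-47, -79) = -79
ak (Kira): min(-33, -16, 80) = -33
am (Kira): min(45, 68) = 45
an (Kira): min(-94, 91) = -94
j (Lin): max(-79, -33, 45, -94) = 45
East (Kira): min(3, 13, -67, 45) = -67
top (Lin): max(-16, 4, -67) = 4
At top, Lin picks South (highest: 4).
At South, Kira picks e (lowest: 4).
At e, Lin picks y (highest: 4).
At y, Kira picks ca (lowest: 4).
Terminal value 4.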